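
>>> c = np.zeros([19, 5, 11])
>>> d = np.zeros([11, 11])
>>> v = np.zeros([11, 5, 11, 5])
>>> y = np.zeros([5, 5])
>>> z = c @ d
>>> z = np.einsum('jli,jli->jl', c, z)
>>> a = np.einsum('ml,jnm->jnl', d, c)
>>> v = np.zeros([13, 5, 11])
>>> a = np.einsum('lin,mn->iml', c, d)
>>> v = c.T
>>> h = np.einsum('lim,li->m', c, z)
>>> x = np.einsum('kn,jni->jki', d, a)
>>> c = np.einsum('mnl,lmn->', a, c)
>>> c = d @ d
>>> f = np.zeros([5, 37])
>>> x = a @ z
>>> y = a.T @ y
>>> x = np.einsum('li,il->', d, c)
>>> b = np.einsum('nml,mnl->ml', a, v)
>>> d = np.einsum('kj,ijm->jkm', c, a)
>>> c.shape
(11, 11)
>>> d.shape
(11, 11, 19)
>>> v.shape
(11, 5, 19)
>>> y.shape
(19, 11, 5)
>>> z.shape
(19, 5)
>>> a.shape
(5, 11, 19)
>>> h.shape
(11,)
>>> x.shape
()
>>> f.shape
(5, 37)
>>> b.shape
(11, 19)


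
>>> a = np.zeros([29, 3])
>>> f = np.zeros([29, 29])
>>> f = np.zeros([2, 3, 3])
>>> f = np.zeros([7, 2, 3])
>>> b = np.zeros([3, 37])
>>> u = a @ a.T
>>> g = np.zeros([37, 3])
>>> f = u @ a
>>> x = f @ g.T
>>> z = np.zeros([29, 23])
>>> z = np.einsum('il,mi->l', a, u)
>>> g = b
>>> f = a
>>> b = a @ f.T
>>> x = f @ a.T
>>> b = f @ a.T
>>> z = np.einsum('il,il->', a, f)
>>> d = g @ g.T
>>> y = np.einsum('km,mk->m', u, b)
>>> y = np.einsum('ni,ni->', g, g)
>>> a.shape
(29, 3)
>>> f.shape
(29, 3)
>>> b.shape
(29, 29)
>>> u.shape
(29, 29)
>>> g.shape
(3, 37)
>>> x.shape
(29, 29)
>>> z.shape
()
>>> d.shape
(3, 3)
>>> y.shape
()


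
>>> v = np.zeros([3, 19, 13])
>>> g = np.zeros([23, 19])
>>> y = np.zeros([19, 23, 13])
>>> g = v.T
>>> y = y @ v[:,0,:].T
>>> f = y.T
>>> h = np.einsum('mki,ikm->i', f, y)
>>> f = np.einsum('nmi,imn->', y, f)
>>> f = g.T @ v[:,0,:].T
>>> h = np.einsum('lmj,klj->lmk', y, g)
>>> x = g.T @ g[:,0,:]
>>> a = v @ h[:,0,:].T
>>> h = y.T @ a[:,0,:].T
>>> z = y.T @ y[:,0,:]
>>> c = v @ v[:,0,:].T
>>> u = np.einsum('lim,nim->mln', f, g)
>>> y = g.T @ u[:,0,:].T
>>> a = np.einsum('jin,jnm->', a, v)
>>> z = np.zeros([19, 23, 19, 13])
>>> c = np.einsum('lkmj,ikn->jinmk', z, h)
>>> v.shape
(3, 19, 13)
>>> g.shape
(13, 19, 3)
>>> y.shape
(3, 19, 3)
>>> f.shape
(3, 19, 3)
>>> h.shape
(3, 23, 3)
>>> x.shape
(3, 19, 3)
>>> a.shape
()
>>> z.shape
(19, 23, 19, 13)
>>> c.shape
(13, 3, 3, 19, 23)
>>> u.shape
(3, 3, 13)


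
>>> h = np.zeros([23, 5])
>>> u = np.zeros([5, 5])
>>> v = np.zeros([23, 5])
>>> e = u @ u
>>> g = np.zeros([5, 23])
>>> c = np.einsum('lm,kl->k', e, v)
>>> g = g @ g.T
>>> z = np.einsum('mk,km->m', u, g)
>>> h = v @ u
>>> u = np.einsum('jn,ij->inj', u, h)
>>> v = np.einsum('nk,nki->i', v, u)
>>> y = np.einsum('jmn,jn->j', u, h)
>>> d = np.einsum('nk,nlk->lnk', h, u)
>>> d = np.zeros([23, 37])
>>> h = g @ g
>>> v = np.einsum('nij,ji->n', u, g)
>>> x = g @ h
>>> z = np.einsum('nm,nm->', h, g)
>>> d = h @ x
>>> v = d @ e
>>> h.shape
(5, 5)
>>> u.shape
(23, 5, 5)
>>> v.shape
(5, 5)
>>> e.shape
(5, 5)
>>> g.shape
(5, 5)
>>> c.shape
(23,)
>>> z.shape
()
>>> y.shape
(23,)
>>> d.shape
(5, 5)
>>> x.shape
(5, 5)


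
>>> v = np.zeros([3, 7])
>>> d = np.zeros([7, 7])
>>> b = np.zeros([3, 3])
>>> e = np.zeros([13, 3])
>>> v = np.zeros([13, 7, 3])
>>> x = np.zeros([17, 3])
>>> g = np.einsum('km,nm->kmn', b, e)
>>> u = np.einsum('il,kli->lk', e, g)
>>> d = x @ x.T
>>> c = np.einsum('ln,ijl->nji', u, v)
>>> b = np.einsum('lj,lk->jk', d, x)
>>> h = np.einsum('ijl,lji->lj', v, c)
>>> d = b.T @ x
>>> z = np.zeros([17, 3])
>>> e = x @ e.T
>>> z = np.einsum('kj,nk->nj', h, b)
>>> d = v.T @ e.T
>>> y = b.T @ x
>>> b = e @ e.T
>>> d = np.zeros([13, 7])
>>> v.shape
(13, 7, 3)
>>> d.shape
(13, 7)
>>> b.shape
(17, 17)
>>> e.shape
(17, 13)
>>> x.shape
(17, 3)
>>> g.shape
(3, 3, 13)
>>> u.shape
(3, 3)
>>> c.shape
(3, 7, 13)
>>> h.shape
(3, 7)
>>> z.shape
(17, 7)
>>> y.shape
(3, 3)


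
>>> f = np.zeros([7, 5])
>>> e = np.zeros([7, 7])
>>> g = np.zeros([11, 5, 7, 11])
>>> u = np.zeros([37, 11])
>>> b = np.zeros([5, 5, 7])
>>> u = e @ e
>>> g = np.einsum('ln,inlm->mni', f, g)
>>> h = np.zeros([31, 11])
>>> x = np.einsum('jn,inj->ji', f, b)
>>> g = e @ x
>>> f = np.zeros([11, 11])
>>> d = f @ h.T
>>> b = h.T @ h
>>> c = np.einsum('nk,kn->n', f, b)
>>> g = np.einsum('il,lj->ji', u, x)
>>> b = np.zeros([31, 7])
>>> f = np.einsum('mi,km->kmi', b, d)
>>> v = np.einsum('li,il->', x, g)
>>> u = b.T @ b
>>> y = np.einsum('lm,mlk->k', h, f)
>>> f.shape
(11, 31, 7)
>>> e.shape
(7, 7)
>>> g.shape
(5, 7)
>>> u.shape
(7, 7)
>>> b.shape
(31, 7)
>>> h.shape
(31, 11)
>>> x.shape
(7, 5)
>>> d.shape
(11, 31)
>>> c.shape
(11,)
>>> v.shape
()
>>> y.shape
(7,)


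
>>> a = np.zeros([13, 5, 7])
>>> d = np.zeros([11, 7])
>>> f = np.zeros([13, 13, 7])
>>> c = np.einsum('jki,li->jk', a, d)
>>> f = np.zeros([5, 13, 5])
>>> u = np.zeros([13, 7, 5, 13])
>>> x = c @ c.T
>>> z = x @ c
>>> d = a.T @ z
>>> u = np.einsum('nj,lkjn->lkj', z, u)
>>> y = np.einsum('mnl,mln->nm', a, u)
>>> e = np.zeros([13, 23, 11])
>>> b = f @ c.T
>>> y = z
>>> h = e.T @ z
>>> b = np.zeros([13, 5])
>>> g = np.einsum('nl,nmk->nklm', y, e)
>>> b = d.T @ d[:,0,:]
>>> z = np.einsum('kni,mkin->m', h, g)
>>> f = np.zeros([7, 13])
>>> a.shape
(13, 5, 7)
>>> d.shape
(7, 5, 5)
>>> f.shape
(7, 13)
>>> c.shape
(13, 5)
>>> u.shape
(13, 7, 5)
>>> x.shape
(13, 13)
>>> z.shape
(13,)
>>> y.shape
(13, 5)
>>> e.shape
(13, 23, 11)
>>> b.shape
(5, 5, 5)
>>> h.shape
(11, 23, 5)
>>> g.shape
(13, 11, 5, 23)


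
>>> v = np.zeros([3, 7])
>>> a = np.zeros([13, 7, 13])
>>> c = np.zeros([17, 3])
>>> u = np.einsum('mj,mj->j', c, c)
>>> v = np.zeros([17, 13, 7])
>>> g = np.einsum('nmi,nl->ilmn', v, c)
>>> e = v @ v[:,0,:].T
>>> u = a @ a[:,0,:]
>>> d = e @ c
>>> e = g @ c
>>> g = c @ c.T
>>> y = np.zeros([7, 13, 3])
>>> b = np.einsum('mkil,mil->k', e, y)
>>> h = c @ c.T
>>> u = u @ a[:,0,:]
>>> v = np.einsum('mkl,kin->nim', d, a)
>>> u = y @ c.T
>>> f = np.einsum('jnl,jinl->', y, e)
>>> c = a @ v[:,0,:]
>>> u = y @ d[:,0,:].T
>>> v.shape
(13, 7, 17)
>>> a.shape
(13, 7, 13)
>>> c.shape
(13, 7, 17)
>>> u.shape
(7, 13, 17)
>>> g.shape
(17, 17)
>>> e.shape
(7, 3, 13, 3)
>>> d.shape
(17, 13, 3)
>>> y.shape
(7, 13, 3)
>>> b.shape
(3,)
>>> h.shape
(17, 17)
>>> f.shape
()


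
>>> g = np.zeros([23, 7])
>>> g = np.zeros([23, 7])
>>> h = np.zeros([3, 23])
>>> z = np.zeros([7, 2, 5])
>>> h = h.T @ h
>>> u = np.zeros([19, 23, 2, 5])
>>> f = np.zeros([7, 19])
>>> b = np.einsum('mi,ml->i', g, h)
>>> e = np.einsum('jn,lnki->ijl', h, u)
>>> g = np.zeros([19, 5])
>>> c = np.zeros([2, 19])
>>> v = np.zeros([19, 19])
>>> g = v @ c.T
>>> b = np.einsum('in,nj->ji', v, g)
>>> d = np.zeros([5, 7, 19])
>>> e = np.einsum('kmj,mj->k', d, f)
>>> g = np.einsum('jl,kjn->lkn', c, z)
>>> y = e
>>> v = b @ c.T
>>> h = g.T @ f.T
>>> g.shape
(19, 7, 5)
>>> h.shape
(5, 7, 7)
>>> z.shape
(7, 2, 5)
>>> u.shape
(19, 23, 2, 5)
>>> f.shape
(7, 19)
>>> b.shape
(2, 19)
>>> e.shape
(5,)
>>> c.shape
(2, 19)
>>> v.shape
(2, 2)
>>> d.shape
(5, 7, 19)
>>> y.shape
(5,)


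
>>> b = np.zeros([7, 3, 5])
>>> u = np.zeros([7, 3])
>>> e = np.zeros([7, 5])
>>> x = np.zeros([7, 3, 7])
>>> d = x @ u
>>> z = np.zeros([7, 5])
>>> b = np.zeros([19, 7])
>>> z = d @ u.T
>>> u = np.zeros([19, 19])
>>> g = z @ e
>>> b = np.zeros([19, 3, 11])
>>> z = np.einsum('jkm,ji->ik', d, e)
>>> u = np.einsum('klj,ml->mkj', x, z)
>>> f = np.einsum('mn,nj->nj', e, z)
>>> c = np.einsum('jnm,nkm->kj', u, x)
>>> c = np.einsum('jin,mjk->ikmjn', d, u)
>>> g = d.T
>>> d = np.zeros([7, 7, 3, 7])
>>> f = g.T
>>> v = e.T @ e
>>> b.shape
(19, 3, 11)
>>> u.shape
(5, 7, 7)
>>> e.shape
(7, 5)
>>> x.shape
(7, 3, 7)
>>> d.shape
(7, 7, 3, 7)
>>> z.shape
(5, 3)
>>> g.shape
(3, 3, 7)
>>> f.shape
(7, 3, 3)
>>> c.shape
(3, 7, 5, 7, 3)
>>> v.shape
(5, 5)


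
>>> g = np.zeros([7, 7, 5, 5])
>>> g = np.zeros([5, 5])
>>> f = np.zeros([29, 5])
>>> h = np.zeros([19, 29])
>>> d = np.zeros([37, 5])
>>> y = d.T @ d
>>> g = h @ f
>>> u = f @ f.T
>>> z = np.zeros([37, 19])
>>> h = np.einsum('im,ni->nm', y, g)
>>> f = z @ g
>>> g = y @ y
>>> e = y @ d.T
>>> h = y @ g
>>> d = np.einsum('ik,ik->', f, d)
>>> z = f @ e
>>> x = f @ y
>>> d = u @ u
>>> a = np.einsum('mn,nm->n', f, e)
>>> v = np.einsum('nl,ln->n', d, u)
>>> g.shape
(5, 5)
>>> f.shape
(37, 5)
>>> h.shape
(5, 5)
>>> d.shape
(29, 29)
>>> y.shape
(5, 5)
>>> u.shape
(29, 29)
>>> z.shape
(37, 37)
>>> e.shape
(5, 37)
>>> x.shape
(37, 5)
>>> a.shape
(5,)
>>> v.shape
(29,)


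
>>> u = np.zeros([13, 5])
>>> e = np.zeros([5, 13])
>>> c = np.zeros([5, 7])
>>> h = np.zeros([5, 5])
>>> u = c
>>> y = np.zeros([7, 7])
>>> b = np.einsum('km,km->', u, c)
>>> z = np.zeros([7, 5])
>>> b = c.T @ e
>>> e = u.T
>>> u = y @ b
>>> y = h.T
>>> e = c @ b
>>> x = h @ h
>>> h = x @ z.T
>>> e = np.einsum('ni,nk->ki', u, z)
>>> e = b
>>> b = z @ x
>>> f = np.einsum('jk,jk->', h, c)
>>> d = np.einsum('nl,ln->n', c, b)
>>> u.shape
(7, 13)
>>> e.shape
(7, 13)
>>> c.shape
(5, 7)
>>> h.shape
(5, 7)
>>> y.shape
(5, 5)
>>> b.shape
(7, 5)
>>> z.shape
(7, 5)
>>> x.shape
(5, 5)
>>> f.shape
()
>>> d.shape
(5,)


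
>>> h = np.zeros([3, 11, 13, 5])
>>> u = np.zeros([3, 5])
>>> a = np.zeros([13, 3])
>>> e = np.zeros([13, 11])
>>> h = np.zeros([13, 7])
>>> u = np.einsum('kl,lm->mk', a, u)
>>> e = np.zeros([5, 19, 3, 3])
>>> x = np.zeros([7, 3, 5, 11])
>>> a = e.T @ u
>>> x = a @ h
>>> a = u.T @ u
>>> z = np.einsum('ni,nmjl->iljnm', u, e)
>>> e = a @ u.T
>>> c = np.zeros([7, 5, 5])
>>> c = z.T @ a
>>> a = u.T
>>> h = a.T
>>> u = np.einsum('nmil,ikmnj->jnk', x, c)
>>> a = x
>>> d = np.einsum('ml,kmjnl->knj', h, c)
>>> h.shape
(5, 13)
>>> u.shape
(13, 3, 5)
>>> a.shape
(3, 3, 19, 7)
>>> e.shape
(13, 5)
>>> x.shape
(3, 3, 19, 7)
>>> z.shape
(13, 3, 3, 5, 19)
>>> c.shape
(19, 5, 3, 3, 13)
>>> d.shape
(19, 3, 3)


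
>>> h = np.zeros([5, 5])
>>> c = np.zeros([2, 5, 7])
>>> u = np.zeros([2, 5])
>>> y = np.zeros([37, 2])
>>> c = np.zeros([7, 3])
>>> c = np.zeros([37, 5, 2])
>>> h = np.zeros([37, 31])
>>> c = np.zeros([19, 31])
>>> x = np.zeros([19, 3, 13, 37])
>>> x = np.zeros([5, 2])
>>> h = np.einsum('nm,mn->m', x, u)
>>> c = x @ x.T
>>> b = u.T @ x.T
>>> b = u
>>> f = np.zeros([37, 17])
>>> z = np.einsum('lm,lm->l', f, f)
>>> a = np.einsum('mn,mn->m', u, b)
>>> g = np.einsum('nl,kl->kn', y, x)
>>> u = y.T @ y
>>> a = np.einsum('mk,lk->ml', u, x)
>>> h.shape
(2,)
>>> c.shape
(5, 5)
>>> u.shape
(2, 2)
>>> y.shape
(37, 2)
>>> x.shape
(5, 2)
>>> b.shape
(2, 5)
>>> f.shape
(37, 17)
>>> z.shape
(37,)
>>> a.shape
(2, 5)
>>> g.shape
(5, 37)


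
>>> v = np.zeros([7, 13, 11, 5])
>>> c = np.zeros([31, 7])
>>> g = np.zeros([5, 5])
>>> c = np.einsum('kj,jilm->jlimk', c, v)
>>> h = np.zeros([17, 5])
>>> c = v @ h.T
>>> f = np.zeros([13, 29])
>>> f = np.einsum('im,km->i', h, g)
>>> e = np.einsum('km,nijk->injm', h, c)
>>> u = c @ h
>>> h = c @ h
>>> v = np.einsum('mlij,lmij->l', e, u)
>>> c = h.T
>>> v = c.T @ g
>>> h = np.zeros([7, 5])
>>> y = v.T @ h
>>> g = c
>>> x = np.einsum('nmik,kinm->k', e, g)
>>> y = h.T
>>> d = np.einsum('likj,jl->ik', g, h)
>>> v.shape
(7, 13, 11, 5)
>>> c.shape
(5, 11, 13, 7)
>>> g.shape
(5, 11, 13, 7)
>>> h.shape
(7, 5)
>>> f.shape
(17,)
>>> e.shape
(13, 7, 11, 5)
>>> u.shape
(7, 13, 11, 5)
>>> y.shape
(5, 7)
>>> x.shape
(5,)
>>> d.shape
(11, 13)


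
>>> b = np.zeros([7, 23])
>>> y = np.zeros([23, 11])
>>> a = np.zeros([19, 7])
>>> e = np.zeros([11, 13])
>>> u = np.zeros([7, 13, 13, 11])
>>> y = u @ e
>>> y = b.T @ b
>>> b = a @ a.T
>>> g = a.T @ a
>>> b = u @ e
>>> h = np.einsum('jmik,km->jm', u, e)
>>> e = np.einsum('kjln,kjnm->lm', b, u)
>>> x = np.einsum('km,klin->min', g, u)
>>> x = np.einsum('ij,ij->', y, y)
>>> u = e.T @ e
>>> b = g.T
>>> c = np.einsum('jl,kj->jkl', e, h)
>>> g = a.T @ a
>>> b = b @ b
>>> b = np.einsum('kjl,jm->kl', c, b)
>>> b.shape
(13, 11)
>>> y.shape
(23, 23)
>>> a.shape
(19, 7)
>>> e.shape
(13, 11)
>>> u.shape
(11, 11)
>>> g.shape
(7, 7)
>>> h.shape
(7, 13)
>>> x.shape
()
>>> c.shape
(13, 7, 11)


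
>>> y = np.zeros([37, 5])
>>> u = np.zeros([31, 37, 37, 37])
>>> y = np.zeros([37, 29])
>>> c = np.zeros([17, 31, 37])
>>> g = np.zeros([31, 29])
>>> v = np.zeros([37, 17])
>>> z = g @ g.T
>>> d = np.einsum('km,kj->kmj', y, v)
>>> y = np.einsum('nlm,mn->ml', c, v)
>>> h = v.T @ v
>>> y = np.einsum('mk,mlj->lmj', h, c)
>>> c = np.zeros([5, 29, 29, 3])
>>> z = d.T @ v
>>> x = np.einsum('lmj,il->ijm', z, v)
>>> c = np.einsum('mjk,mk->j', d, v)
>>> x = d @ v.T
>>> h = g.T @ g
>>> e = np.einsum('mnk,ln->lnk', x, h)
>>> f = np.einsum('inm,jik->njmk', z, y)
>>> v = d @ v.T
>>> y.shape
(31, 17, 37)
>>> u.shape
(31, 37, 37, 37)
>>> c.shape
(29,)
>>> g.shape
(31, 29)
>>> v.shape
(37, 29, 37)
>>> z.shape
(17, 29, 17)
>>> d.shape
(37, 29, 17)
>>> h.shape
(29, 29)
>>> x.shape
(37, 29, 37)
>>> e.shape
(29, 29, 37)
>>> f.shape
(29, 31, 17, 37)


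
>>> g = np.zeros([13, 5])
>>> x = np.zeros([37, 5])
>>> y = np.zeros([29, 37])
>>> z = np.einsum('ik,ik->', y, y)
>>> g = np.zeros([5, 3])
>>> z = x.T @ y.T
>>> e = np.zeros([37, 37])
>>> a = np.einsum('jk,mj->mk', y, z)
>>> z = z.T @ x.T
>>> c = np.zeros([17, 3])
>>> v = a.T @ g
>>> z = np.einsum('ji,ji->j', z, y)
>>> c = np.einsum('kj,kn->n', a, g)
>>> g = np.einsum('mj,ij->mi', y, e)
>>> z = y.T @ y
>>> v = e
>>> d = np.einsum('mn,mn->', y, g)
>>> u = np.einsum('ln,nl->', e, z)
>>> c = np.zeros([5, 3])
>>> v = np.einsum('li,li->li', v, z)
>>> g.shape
(29, 37)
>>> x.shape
(37, 5)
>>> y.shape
(29, 37)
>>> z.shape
(37, 37)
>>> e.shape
(37, 37)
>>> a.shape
(5, 37)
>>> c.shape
(5, 3)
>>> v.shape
(37, 37)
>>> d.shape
()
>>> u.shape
()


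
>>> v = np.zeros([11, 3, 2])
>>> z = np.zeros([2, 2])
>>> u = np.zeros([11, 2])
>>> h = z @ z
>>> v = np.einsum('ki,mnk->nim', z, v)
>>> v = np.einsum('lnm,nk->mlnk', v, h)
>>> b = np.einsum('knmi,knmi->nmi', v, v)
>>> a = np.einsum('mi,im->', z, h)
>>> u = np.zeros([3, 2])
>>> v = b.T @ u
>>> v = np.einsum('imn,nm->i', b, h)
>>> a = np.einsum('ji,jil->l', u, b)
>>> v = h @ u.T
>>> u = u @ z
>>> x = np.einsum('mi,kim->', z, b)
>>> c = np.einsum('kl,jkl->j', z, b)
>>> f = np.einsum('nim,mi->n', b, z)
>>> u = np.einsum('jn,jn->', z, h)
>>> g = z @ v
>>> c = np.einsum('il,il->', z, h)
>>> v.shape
(2, 3)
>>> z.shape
(2, 2)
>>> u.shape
()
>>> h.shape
(2, 2)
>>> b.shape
(3, 2, 2)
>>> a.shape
(2,)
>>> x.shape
()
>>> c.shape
()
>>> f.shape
(3,)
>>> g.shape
(2, 3)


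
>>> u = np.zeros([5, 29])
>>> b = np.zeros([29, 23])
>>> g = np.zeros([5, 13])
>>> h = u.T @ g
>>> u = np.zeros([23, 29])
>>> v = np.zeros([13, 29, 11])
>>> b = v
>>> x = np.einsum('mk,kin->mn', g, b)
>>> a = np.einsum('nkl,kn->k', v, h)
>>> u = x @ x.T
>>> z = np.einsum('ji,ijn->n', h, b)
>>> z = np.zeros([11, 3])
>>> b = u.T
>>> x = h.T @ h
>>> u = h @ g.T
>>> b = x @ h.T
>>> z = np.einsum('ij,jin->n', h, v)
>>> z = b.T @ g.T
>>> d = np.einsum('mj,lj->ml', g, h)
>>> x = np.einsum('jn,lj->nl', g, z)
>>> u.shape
(29, 5)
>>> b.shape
(13, 29)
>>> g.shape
(5, 13)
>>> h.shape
(29, 13)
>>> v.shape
(13, 29, 11)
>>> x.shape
(13, 29)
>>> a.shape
(29,)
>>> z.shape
(29, 5)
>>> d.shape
(5, 29)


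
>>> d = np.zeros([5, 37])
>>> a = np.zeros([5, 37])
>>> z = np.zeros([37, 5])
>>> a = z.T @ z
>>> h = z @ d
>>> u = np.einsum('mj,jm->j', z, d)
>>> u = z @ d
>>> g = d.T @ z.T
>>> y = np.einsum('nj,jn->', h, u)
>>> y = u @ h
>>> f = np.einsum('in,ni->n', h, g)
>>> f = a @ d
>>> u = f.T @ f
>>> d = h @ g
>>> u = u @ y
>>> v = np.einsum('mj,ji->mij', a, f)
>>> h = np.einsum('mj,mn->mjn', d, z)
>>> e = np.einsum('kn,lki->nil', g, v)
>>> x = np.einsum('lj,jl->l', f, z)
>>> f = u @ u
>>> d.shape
(37, 37)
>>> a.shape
(5, 5)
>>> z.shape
(37, 5)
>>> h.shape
(37, 37, 5)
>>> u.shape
(37, 37)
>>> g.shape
(37, 37)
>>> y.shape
(37, 37)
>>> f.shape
(37, 37)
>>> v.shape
(5, 37, 5)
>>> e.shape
(37, 5, 5)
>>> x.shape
(5,)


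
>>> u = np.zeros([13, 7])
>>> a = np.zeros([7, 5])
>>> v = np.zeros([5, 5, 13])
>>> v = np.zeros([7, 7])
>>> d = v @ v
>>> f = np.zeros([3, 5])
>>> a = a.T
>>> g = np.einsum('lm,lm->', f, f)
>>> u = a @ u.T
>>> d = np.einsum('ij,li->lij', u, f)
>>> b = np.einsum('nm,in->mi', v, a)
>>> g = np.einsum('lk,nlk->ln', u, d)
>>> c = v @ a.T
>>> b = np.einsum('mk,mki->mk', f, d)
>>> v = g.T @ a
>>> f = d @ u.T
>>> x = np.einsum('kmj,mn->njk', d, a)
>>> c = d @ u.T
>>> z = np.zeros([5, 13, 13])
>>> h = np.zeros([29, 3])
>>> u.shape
(5, 13)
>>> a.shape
(5, 7)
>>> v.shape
(3, 7)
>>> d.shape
(3, 5, 13)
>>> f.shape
(3, 5, 5)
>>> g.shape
(5, 3)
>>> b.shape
(3, 5)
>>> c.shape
(3, 5, 5)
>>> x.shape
(7, 13, 3)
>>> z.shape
(5, 13, 13)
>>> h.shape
(29, 3)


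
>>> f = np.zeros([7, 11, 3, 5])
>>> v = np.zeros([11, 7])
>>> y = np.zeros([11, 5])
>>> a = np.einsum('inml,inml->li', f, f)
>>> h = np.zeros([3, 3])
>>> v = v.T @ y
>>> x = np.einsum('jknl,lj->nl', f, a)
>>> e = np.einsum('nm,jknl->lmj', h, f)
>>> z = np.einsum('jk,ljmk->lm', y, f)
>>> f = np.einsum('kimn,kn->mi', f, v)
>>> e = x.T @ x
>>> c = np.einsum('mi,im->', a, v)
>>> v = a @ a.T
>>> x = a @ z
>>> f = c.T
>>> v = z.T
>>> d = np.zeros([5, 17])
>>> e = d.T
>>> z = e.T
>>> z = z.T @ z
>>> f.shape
()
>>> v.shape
(3, 7)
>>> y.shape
(11, 5)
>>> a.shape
(5, 7)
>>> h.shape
(3, 3)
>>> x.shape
(5, 3)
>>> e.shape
(17, 5)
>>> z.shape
(17, 17)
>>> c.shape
()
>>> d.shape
(5, 17)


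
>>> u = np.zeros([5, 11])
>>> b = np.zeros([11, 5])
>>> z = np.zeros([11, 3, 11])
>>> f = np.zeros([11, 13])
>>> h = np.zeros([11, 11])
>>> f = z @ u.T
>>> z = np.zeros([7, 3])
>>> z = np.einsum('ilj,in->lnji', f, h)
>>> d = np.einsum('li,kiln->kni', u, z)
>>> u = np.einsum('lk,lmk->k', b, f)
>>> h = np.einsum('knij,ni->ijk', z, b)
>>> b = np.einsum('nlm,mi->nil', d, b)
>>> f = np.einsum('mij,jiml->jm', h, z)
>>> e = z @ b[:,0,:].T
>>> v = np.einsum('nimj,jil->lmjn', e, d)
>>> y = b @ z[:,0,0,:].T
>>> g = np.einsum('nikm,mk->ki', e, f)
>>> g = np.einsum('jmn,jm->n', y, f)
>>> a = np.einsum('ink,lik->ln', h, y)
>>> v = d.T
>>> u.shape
(5,)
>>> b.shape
(3, 5, 11)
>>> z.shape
(3, 11, 5, 11)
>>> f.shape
(3, 5)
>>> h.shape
(5, 11, 3)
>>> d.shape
(3, 11, 11)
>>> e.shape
(3, 11, 5, 3)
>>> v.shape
(11, 11, 3)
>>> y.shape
(3, 5, 3)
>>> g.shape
(3,)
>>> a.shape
(3, 11)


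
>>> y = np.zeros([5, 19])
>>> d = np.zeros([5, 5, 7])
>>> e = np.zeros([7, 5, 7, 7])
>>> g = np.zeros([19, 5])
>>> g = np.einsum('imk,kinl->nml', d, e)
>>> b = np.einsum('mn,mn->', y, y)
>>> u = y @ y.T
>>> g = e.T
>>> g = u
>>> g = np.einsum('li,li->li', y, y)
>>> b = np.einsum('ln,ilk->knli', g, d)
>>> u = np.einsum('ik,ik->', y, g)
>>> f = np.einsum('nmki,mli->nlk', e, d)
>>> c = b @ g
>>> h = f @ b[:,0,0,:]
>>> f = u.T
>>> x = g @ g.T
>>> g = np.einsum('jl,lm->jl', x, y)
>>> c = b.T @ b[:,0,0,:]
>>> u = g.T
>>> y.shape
(5, 19)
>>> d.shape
(5, 5, 7)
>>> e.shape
(7, 5, 7, 7)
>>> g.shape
(5, 5)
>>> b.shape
(7, 19, 5, 5)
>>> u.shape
(5, 5)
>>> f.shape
()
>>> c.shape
(5, 5, 19, 5)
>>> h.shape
(7, 5, 5)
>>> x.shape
(5, 5)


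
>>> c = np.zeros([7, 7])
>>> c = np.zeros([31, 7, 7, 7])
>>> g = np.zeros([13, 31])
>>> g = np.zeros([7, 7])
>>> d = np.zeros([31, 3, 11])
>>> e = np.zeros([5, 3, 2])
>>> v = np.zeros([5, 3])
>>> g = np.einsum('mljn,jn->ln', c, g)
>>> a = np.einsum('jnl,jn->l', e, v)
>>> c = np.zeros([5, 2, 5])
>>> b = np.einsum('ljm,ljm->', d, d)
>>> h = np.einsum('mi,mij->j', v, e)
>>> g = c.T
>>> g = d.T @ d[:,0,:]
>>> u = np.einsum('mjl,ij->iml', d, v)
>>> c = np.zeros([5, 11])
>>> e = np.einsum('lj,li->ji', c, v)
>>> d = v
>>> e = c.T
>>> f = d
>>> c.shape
(5, 11)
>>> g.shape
(11, 3, 11)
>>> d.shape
(5, 3)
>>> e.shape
(11, 5)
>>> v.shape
(5, 3)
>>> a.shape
(2,)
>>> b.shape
()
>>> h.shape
(2,)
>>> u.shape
(5, 31, 11)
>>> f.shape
(5, 3)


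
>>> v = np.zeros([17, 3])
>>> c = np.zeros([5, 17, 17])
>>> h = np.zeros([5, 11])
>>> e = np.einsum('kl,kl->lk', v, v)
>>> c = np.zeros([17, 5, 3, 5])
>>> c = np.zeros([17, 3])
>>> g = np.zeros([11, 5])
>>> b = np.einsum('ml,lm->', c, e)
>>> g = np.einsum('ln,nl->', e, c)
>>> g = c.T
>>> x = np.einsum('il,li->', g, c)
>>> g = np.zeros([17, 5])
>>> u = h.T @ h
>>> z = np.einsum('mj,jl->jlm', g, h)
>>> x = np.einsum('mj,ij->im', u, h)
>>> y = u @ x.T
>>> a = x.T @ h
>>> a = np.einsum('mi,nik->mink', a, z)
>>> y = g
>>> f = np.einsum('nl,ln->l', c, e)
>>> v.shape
(17, 3)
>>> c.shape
(17, 3)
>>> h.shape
(5, 11)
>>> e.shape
(3, 17)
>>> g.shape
(17, 5)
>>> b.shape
()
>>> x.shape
(5, 11)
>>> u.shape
(11, 11)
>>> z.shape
(5, 11, 17)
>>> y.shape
(17, 5)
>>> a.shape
(11, 11, 5, 17)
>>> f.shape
(3,)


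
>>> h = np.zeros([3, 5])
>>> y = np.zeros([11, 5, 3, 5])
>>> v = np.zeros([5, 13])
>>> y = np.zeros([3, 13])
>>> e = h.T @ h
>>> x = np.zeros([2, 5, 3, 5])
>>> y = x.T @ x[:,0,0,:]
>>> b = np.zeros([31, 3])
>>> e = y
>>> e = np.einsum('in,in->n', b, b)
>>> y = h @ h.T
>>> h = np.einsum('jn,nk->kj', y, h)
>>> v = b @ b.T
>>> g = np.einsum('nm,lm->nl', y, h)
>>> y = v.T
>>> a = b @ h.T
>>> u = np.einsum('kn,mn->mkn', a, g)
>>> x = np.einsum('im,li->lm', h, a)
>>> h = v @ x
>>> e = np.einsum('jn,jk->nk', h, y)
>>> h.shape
(31, 3)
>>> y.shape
(31, 31)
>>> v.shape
(31, 31)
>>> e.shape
(3, 31)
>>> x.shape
(31, 3)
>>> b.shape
(31, 3)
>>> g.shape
(3, 5)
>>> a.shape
(31, 5)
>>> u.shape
(3, 31, 5)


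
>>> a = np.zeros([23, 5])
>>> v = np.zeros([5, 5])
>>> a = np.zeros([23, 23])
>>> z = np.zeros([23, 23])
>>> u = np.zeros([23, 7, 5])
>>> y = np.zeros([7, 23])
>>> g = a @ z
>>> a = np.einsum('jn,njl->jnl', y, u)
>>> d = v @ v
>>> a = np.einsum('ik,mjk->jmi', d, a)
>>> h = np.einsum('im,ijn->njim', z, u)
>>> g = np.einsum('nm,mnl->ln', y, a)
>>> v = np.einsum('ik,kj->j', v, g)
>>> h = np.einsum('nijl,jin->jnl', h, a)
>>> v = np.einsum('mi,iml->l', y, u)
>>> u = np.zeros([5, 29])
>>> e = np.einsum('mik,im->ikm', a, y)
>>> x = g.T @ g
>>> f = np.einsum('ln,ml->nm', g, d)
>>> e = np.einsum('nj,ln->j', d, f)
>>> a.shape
(23, 7, 5)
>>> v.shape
(5,)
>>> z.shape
(23, 23)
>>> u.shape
(5, 29)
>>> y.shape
(7, 23)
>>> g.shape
(5, 7)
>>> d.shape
(5, 5)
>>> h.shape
(23, 5, 23)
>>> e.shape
(5,)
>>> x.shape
(7, 7)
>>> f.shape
(7, 5)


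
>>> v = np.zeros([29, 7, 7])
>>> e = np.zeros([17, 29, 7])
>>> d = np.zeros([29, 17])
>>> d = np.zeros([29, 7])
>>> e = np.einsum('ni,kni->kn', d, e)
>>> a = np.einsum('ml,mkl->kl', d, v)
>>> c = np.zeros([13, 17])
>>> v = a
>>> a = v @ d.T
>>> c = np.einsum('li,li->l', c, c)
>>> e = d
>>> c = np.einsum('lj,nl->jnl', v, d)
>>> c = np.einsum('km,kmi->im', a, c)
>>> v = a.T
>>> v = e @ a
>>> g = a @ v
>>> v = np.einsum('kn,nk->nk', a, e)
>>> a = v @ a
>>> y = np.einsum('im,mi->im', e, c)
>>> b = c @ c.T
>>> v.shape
(29, 7)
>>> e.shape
(29, 7)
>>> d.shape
(29, 7)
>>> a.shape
(29, 29)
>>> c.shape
(7, 29)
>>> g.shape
(7, 29)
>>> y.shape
(29, 7)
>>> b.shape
(7, 7)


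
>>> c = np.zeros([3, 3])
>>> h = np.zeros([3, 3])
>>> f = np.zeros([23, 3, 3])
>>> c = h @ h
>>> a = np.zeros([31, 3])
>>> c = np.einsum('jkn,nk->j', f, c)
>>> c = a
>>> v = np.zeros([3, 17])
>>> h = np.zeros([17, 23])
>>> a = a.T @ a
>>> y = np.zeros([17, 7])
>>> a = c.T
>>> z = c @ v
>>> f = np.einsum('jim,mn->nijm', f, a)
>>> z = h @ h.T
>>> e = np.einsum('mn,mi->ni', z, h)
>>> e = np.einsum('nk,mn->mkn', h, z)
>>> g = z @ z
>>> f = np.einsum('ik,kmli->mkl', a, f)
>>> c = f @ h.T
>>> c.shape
(3, 31, 17)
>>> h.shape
(17, 23)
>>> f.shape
(3, 31, 23)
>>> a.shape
(3, 31)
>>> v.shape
(3, 17)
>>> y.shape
(17, 7)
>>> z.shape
(17, 17)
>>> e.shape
(17, 23, 17)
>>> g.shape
(17, 17)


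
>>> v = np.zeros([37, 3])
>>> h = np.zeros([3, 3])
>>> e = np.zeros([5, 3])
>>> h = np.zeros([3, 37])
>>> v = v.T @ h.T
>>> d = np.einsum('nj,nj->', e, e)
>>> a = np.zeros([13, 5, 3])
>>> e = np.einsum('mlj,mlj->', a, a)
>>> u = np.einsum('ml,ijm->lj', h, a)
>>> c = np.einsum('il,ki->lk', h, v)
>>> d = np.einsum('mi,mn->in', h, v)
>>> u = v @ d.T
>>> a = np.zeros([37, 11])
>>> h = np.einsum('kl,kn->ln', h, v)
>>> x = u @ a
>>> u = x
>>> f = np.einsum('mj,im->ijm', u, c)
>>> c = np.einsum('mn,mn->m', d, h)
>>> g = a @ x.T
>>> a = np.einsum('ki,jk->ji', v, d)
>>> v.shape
(3, 3)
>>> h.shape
(37, 3)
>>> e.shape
()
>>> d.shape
(37, 3)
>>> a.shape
(37, 3)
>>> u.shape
(3, 11)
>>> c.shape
(37,)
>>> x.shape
(3, 11)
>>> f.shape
(37, 11, 3)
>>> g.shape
(37, 3)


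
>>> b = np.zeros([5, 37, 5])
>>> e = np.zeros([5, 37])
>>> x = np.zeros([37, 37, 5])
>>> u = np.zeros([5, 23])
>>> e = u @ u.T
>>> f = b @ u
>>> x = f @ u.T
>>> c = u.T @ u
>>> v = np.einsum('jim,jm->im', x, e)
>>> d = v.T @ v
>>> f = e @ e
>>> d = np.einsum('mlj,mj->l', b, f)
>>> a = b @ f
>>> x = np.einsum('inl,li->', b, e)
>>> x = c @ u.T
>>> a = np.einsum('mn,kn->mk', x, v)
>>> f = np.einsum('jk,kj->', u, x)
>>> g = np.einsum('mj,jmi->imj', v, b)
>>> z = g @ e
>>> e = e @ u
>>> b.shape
(5, 37, 5)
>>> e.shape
(5, 23)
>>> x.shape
(23, 5)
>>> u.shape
(5, 23)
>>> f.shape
()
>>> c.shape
(23, 23)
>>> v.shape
(37, 5)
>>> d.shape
(37,)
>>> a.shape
(23, 37)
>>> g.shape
(5, 37, 5)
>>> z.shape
(5, 37, 5)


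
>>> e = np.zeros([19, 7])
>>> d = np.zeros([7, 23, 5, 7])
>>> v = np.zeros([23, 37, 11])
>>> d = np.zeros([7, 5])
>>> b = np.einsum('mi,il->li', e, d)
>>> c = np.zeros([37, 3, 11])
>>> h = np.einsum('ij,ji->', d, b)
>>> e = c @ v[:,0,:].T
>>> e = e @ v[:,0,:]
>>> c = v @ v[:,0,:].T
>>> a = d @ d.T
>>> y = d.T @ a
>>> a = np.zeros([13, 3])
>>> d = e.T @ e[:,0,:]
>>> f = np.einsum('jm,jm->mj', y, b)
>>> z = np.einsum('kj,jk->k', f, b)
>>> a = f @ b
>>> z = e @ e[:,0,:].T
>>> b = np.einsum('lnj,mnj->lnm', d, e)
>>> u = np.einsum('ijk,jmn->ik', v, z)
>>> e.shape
(37, 3, 11)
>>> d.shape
(11, 3, 11)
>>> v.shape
(23, 37, 11)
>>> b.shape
(11, 3, 37)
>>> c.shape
(23, 37, 23)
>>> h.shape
()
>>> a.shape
(7, 7)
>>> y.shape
(5, 7)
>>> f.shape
(7, 5)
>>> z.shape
(37, 3, 37)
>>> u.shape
(23, 11)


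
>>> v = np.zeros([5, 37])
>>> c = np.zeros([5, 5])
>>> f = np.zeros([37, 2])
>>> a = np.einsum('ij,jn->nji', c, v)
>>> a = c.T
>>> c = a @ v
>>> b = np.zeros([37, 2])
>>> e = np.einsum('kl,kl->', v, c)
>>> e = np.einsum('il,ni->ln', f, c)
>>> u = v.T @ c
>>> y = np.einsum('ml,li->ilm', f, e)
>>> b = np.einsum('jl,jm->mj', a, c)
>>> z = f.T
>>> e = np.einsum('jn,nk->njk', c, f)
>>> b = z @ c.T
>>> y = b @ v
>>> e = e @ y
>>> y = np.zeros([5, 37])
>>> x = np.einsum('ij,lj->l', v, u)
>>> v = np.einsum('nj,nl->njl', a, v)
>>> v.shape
(5, 5, 37)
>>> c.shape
(5, 37)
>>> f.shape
(37, 2)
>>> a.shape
(5, 5)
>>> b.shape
(2, 5)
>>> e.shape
(37, 5, 37)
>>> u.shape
(37, 37)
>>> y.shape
(5, 37)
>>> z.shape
(2, 37)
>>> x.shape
(37,)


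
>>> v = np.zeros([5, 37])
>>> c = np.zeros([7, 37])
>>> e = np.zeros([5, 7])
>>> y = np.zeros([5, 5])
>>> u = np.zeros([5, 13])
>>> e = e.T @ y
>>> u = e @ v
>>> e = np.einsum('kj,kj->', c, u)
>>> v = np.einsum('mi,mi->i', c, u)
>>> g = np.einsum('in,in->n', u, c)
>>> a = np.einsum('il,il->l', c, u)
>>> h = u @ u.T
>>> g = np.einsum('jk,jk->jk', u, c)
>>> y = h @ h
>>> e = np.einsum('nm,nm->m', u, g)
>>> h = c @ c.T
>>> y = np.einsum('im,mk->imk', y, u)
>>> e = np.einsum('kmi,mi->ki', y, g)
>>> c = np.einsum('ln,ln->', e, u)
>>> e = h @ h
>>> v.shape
(37,)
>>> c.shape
()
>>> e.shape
(7, 7)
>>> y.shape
(7, 7, 37)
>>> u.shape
(7, 37)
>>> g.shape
(7, 37)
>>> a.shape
(37,)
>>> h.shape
(7, 7)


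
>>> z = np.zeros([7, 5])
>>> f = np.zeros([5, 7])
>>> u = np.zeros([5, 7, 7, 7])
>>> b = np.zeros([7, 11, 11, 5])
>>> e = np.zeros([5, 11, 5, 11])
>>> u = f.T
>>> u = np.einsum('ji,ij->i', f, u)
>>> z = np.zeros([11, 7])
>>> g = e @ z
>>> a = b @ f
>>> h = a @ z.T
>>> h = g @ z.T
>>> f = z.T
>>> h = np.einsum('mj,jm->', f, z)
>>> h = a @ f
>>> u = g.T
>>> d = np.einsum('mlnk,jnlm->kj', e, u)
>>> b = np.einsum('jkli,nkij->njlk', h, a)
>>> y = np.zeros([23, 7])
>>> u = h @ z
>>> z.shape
(11, 7)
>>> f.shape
(7, 11)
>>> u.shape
(7, 11, 11, 7)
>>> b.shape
(7, 7, 11, 11)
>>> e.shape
(5, 11, 5, 11)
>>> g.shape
(5, 11, 5, 7)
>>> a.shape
(7, 11, 11, 7)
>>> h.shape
(7, 11, 11, 11)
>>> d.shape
(11, 7)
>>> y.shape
(23, 7)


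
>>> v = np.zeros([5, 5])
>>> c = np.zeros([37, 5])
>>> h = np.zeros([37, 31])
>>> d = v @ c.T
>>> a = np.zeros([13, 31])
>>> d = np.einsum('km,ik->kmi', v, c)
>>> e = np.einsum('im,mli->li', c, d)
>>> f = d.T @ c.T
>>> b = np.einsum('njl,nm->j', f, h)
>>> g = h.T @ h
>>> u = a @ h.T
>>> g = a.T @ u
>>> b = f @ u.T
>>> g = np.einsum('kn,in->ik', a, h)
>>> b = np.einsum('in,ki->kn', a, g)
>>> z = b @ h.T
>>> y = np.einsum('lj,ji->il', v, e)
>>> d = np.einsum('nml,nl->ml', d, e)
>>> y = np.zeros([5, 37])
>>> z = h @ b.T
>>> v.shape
(5, 5)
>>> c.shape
(37, 5)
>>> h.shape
(37, 31)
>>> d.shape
(5, 37)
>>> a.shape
(13, 31)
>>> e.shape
(5, 37)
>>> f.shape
(37, 5, 37)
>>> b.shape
(37, 31)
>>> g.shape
(37, 13)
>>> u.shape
(13, 37)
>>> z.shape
(37, 37)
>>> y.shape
(5, 37)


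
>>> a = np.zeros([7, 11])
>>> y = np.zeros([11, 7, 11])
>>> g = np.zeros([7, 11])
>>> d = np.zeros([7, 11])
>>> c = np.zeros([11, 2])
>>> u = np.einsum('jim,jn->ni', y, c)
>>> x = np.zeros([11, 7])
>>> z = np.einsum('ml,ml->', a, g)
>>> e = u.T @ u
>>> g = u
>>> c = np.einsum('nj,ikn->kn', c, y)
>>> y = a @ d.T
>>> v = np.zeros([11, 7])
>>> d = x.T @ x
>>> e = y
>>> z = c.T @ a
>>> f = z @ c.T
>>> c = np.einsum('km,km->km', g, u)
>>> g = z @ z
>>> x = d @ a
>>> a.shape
(7, 11)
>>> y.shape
(7, 7)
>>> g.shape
(11, 11)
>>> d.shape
(7, 7)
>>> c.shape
(2, 7)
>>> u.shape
(2, 7)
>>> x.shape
(7, 11)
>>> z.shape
(11, 11)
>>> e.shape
(7, 7)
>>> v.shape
(11, 7)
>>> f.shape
(11, 7)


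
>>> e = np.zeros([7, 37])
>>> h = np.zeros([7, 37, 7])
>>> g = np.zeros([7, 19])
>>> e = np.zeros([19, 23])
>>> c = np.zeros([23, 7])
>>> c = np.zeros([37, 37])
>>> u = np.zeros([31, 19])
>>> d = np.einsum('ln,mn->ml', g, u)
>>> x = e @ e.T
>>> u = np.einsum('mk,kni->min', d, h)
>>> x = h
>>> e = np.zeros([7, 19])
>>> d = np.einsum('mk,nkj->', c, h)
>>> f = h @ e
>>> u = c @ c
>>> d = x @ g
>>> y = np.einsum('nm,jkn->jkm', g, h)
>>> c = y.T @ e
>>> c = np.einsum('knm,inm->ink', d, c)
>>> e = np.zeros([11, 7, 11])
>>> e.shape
(11, 7, 11)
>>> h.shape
(7, 37, 7)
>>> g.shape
(7, 19)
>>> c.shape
(19, 37, 7)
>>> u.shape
(37, 37)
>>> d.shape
(7, 37, 19)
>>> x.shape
(7, 37, 7)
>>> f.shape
(7, 37, 19)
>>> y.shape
(7, 37, 19)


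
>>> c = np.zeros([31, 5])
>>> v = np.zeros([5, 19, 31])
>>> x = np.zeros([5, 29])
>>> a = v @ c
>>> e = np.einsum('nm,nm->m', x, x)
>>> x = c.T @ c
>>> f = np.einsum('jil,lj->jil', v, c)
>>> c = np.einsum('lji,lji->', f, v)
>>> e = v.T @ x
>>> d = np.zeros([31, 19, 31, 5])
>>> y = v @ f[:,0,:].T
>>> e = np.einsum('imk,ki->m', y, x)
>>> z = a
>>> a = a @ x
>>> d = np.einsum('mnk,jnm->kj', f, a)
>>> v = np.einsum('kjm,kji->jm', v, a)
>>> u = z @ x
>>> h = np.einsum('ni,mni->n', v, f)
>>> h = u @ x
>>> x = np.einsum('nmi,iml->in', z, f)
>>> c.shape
()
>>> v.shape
(19, 31)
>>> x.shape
(5, 5)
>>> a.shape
(5, 19, 5)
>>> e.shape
(19,)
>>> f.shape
(5, 19, 31)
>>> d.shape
(31, 5)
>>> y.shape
(5, 19, 5)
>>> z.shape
(5, 19, 5)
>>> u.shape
(5, 19, 5)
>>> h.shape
(5, 19, 5)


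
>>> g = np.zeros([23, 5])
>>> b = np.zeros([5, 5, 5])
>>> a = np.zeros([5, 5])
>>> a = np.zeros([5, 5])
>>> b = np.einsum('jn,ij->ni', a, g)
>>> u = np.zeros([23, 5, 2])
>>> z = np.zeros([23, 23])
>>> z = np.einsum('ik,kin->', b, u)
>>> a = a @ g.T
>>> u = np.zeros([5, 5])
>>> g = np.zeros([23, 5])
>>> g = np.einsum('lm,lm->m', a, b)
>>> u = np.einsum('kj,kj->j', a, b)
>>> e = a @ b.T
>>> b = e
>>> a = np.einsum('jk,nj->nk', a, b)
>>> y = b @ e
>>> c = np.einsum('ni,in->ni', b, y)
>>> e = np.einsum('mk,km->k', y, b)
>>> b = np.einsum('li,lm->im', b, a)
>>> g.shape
(23,)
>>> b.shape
(5, 23)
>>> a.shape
(5, 23)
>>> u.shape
(23,)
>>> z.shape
()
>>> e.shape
(5,)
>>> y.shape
(5, 5)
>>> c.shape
(5, 5)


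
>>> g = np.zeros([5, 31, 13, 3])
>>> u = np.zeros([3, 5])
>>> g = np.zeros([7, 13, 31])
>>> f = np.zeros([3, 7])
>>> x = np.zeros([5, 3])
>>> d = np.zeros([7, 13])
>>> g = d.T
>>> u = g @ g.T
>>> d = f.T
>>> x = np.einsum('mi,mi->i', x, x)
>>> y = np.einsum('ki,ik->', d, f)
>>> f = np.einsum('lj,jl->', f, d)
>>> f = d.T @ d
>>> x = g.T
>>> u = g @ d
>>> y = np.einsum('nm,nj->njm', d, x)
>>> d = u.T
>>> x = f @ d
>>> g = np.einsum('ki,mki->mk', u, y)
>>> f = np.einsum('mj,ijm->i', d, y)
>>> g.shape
(7, 13)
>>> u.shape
(13, 3)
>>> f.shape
(7,)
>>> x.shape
(3, 13)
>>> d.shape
(3, 13)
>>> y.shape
(7, 13, 3)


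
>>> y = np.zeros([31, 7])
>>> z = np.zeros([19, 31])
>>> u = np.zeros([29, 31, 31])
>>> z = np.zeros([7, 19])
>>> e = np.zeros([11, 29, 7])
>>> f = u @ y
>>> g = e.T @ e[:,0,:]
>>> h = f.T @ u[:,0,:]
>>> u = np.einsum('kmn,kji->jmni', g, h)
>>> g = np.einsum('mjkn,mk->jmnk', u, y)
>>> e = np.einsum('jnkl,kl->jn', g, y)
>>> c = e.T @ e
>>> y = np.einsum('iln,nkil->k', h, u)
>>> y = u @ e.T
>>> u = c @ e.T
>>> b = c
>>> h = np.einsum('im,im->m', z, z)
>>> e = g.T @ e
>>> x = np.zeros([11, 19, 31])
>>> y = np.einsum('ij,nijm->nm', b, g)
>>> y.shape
(29, 7)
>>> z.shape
(7, 19)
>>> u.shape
(31, 29)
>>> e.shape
(7, 31, 31, 31)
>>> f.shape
(29, 31, 7)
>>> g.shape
(29, 31, 31, 7)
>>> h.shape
(19,)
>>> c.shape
(31, 31)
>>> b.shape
(31, 31)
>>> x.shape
(11, 19, 31)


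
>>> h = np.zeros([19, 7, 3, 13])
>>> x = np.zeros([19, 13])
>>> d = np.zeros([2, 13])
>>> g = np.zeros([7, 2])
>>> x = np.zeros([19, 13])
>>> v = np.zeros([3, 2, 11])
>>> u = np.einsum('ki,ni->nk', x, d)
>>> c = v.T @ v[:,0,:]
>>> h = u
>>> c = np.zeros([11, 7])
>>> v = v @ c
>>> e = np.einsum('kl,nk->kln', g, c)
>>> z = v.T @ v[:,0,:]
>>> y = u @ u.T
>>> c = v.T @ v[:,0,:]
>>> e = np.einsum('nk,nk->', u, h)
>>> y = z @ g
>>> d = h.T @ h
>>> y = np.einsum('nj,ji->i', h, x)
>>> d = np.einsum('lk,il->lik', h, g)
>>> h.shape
(2, 19)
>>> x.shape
(19, 13)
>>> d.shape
(2, 7, 19)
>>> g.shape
(7, 2)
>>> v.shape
(3, 2, 7)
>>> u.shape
(2, 19)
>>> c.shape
(7, 2, 7)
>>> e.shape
()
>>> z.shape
(7, 2, 7)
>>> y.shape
(13,)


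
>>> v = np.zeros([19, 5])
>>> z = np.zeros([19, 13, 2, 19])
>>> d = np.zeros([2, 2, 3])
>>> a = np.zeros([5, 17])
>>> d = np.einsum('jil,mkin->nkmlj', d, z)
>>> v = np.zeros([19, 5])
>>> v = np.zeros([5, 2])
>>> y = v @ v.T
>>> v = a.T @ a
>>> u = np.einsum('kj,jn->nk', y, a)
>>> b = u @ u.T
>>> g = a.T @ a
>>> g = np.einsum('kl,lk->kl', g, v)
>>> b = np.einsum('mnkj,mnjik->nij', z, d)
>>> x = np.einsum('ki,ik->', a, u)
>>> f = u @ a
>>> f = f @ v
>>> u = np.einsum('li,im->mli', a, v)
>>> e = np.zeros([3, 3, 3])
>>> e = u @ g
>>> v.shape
(17, 17)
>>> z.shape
(19, 13, 2, 19)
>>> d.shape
(19, 13, 19, 3, 2)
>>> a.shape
(5, 17)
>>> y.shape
(5, 5)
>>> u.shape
(17, 5, 17)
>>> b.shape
(13, 3, 19)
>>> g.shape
(17, 17)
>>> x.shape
()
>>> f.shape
(17, 17)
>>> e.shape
(17, 5, 17)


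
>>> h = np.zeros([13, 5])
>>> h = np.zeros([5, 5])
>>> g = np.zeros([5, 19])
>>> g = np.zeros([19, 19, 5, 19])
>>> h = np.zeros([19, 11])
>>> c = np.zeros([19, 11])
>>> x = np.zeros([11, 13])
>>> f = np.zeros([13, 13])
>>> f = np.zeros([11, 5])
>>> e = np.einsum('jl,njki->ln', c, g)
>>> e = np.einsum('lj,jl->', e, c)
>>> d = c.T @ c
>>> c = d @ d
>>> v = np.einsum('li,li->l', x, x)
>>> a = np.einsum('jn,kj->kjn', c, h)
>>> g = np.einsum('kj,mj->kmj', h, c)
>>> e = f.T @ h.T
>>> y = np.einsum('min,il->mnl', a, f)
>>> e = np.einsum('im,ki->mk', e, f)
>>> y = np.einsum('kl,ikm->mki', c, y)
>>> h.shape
(19, 11)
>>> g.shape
(19, 11, 11)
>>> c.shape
(11, 11)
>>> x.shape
(11, 13)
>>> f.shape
(11, 5)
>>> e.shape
(19, 11)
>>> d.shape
(11, 11)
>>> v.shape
(11,)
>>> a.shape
(19, 11, 11)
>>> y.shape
(5, 11, 19)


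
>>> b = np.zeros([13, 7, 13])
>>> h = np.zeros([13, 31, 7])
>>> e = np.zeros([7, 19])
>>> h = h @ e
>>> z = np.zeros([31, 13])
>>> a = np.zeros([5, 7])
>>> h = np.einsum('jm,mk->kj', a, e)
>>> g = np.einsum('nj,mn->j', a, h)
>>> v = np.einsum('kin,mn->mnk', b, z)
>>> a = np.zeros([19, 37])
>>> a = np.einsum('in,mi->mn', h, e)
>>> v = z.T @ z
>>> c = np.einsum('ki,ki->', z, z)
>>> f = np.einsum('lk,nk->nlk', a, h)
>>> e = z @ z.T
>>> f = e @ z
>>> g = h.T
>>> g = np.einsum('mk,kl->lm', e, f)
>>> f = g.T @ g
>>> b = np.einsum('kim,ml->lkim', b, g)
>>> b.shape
(31, 13, 7, 13)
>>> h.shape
(19, 5)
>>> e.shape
(31, 31)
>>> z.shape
(31, 13)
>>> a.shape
(7, 5)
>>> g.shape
(13, 31)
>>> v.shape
(13, 13)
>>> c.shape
()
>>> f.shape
(31, 31)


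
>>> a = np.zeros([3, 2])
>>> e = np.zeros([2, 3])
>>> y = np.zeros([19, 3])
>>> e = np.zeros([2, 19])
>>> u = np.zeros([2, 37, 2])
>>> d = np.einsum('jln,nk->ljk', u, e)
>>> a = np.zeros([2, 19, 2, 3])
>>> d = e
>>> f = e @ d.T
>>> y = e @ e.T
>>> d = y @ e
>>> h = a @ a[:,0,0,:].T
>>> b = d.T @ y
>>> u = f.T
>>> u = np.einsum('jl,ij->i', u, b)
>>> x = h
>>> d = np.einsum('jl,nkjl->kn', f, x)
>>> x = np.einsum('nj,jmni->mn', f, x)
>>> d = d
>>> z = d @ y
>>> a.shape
(2, 19, 2, 3)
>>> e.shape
(2, 19)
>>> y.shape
(2, 2)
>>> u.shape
(19,)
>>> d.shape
(19, 2)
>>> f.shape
(2, 2)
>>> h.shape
(2, 19, 2, 2)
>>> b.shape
(19, 2)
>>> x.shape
(19, 2)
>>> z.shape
(19, 2)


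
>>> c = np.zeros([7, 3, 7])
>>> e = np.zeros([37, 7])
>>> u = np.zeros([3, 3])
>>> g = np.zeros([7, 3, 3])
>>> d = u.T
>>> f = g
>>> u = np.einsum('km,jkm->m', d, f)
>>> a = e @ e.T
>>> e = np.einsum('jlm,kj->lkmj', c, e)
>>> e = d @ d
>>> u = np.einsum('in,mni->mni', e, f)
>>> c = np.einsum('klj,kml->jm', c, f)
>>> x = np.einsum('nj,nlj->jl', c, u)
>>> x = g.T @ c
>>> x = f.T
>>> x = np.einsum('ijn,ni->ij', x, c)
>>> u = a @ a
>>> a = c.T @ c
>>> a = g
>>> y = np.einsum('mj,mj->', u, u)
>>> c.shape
(7, 3)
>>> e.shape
(3, 3)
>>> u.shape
(37, 37)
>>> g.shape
(7, 3, 3)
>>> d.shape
(3, 3)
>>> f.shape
(7, 3, 3)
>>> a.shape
(7, 3, 3)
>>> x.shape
(3, 3)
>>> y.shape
()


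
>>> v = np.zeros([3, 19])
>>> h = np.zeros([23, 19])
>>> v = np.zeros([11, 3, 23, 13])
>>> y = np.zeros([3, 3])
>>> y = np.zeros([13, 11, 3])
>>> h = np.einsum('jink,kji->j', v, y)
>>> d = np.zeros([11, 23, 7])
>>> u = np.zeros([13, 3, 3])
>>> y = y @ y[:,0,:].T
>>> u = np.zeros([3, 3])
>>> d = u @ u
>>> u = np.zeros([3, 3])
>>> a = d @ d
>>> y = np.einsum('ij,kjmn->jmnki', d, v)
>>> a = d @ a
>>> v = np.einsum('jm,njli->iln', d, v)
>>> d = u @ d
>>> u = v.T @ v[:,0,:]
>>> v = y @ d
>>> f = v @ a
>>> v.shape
(3, 23, 13, 11, 3)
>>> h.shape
(11,)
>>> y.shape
(3, 23, 13, 11, 3)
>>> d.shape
(3, 3)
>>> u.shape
(11, 23, 11)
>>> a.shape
(3, 3)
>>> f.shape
(3, 23, 13, 11, 3)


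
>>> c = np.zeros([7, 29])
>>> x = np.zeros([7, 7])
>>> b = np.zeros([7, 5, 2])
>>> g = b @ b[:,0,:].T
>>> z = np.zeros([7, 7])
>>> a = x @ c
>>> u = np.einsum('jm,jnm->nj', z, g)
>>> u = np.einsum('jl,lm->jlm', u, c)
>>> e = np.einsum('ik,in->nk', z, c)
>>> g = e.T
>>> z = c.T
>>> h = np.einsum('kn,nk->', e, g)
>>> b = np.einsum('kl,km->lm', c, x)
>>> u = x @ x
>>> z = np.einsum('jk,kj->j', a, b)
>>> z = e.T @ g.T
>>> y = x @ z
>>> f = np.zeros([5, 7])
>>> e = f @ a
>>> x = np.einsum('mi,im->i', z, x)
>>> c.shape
(7, 29)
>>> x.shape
(7,)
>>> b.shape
(29, 7)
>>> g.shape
(7, 29)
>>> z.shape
(7, 7)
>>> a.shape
(7, 29)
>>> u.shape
(7, 7)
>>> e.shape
(5, 29)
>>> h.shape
()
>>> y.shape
(7, 7)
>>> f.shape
(5, 7)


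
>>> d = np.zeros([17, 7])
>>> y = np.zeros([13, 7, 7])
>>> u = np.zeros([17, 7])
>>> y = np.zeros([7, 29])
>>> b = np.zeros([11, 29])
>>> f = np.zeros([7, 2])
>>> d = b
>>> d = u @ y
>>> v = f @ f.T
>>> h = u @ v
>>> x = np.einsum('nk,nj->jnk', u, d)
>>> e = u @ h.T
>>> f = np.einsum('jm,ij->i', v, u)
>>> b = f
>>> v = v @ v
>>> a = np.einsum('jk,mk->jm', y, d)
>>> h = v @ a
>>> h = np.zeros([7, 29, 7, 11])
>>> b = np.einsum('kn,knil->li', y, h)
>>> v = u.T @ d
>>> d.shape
(17, 29)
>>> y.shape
(7, 29)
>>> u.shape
(17, 7)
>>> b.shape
(11, 7)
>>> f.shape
(17,)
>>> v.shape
(7, 29)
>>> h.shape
(7, 29, 7, 11)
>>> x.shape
(29, 17, 7)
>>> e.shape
(17, 17)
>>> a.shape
(7, 17)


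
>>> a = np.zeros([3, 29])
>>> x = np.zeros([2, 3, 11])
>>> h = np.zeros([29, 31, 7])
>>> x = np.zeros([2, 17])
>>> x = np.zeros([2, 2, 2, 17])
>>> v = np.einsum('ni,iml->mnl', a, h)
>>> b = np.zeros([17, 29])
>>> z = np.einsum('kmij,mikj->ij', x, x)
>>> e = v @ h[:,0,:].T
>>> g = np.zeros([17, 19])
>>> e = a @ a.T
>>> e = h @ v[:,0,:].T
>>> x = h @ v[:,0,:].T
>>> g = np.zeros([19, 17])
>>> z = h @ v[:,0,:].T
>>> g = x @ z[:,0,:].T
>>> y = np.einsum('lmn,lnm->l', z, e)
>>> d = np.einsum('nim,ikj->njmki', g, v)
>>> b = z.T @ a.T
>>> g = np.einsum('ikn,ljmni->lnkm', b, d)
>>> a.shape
(3, 29)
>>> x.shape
(29, 31, 31)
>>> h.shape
(29, 31, 7)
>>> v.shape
(31, 3, 7)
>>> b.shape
(31, 31, 3)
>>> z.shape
(29, 31, 31)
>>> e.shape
(29, 31, 31)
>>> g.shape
(29, 3, 31, 29)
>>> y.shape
(29,)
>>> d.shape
(29, 7, 29, 3, 31)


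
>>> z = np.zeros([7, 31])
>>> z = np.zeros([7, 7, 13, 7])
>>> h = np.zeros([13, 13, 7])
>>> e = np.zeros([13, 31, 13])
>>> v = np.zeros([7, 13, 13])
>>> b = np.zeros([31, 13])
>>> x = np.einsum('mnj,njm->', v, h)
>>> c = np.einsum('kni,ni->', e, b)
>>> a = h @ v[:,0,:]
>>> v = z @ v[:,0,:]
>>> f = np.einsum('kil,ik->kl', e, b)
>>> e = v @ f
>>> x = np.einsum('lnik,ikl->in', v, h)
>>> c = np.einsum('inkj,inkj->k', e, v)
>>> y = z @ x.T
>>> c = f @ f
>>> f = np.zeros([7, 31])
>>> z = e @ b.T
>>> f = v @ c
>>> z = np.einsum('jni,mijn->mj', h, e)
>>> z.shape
(7, 13)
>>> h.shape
(13, 13, 7)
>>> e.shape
(7, 7, 13, 13)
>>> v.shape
(7, 7, 13, 13)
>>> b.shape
(31, 13)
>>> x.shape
(13, 7)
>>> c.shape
(13, 13)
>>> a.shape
(13, 13, 13)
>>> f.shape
(7, 7, 13, 13)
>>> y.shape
(7, 7, 13, 13)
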